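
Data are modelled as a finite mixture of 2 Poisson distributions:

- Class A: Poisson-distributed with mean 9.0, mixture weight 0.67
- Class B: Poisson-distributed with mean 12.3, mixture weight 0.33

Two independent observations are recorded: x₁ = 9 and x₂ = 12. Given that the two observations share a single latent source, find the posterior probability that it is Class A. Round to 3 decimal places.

0.679

P(component k | x) = P(Z=k)·f_k(x) / marginal(x), where marginal(x) = Σ_j P(Z=j)·f_j(x).
Since both observations come from the same component, the likelihood for component k is f_k(x₁)·f_k(x₂).
  p_A = [0.131756] × [0.072765] = 0.00958721
  p_B = [0.0808278] × [0.113947] = 0.00921007
Prior × likelihood for each component:
  P(Z=A)·p_A = 0.67 × 0.00958721 = 0.00642343
  P(Z=B)·p_B = 0.33 × 0.00921007 = 0.00303932
Evidence: 0.00642343 + 0.00303932 = 0.00946275
P(Class A | x₁, x₂) ≈ 0.679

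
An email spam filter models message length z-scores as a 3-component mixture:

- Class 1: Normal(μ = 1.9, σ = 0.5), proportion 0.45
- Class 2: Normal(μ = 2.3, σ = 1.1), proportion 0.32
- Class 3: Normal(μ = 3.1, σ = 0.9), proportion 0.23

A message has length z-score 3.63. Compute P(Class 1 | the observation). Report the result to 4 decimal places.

0.0063

By Bayes' theorem, P(k | x) = P(Z=k) f_k(x) / Σ_j P(Z=j) f_j(x).
Component likelihoods at x = 3.63:
  p_1 = (1/(0.5·√(2π)))·exp(−(3.63−1.9)²/(2·0.5²)) = 0.797885·exp(-5.98580) = 0.00200604
  p_2 = (1/(1.1·√(2π)))·exp(−(3.63−2.3)²/(2·1.1²)) = 0.362675·exp(-0.73095) = 0.17461
  p_3 = (1/(0.9·√(2π)))·exp(−(3.63−3.1)²/(2·0.9²)) = 0.443269·exp(-0.17340) = 0.372703
Weight by the priors:
  P(Z=1)·p_1 = 0.45 × 0.00200604 = 0.000902719
  P(Z=2)·p_2 = 0.32 × 0.17461 = 0.0558753
  P(Z=3)·p_3 = 0.23 × 0.372703 = 0.0857217
Normaliser: 0.000902719 + 0.0558753 + 0.0857217 = 0.1425
P(Class 1 | data) = 0.000902719 / 0.1425 ≈ 0.0063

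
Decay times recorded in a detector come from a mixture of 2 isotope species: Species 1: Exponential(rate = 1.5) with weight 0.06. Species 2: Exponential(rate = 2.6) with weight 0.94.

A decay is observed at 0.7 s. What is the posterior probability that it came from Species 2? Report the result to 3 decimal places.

0.926

By Bayes' theorem, P(k | x) = π_k f_k(x) / Σ_j π_j f_j(x).
Component likelihoods at x = 0.7 s:
  L_1 = 0.524907
  L_2 = 0.421267
Unnormalised posteriors:
  π_1·L_1 = 0.06 × 0.524907 = 0.0314944
  π_2·L_2 = 0.94 × 0.421267 = 0.395991
Normaliser: 0.0314944 + 0.395991 = 0.427485
P(Species 2 | 0.7 s) = 0.395991 / 0.427485 ≈ 0.926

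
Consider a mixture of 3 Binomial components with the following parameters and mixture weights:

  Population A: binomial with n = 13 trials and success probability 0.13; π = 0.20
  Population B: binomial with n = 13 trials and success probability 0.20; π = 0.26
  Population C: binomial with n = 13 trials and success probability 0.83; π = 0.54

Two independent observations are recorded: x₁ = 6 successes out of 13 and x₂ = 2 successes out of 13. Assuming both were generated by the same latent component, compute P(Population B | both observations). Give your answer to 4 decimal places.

P(component k | x) = π_k·f_k(x) / marginal(x), where marginal(x) = Σ_j π_j·f_j(x).
Since both observations come from the same component, the likelihood for component k is f_k(x₁)·f_k(x₂).
  p_A = [C(13,6)·0.13^6·0.87^7 = 1716·4.82681e-06·0.377255 = 0.00312473] × [0.2849] = 0.000890236
  p_B = [C(13,6)·0.20^6·0.80^7 = 1716·6.4e-05·0.209715 = 0.0230318] × [0.268006] = 0.00617265
  p_C = [C(13,6)·0.83^6·0.17^7 = 1716·0.32694·4.10339e-06 = 0.00230212] × [1.84157e-07] = 4.23953e-10
Weight by the priors:
  π_A·p_A = 0.20 × 0.000890236 = 0.000178047
  π_B·p_B = 0.26 × 0.00617265 = 0.00160489
  π_C·p_C = 0.54 × 4.23953e-10 = 2.28934e-10
Evidence: 0.000178047 + 0.00160489 + 2.28934e-10 = 0.00178294
Responsibility of Population B: 0.00160489 / 0.00178294 ≈ 0.9001

0.9001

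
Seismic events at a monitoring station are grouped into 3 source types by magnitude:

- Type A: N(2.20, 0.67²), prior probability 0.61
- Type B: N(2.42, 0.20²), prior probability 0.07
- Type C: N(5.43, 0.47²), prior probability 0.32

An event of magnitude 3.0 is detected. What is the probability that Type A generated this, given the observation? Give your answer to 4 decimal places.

P(component k | x) = π_k·f_k(x) / marginal(x), where marginal(x) = Σ_j π_j·f_j(x).
Component likelihoods at x = 3.0:
  f_A = 0.291909
  f_B = 0.0297627
  f_C = 1.33115e-06
Unnormalised posteriors:
  π_A·f_A = 0.61 × 0.291909 = 0.178064
  π_B·f_B = 0.07 × 0.0297627 = 0.00208339
  π_C·f_C = 0.32 × 1.33115e-06 = 4.25969e-07
Evidence: 0.178064 + 0.00208339 + 4.25969e-07 = 0.180148
P(Type A | 3.0) ≈ 0.9884

0.9884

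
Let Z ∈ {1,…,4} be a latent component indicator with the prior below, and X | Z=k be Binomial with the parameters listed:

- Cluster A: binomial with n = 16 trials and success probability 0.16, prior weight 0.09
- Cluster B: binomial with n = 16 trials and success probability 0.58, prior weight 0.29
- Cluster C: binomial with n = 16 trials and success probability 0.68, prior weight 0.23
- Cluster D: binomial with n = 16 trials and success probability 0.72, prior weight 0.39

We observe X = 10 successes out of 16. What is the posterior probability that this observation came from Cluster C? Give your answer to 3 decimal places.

Posterior ∝ prior × likelihood, so P(k | x) ∝ w_k f_k(x); normalise over all components.
Binomial probabilities:
  L_A = C(16,10)·0.16^10·0.84^6 = 8008·1.09951e-08·0.351298 = 3.09314e-05
  L_B = C(16,10)·0.58^10·0.42^6 = 8008·0.00430804·0.00548903 = 0.189365
  L_C = C(16,10)·0.68^10·0.32^6 = 8008·0.0211392·0.00107374 = 0.181766
  L_D = C(16,10)·0.72^10·0.28^6 = 8008·0.0374391·0.00048189 = 0.144477
Unnormalised posteriors:
  w_A·L_A = 0.09 × 3.09314e-05 = 2.78383e-06
  w_B·L_B = 0.29 × 0.189365 = 0.0549159
  w_C·L_C = 0.23 × 0.181766 = 0.0418062
  w_D·L_D = 0.39 × 0.144477 = 0.0563458
Marginal: 2.78383e-06 + 0.0549159 + 0.0418062 + 0.0563458 = 0.153071
So the posterior for Cluster C is 0.0418062 / 0.153071 ≈ 0.273.

0.273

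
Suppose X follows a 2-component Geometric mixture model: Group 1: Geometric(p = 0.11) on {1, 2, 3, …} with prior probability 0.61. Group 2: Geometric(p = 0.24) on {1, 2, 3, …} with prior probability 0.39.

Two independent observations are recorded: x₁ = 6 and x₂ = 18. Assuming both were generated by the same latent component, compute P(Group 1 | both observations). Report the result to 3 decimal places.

Posterior ∝ prior × likelihood, so P(k | x) ∝ π_k f_k(x); normalise over all components.
Since both observations come from the same component, the likelihood for component k is f_k(x₁)·f_k(x₂).
  L_1 = [0.11·(1−0.11)^5 = 0.11·0.558406 = 0.0614247] × [0.0151713] = 0.000931892
  L_2 = [0.24·(1−0.24)^5 = 0.24·0.253553 = 0.0608526] × [0.00225966] = 0.000137506
Multiply by the mixture weights:
  π_1·L_1 = 0.61 × 0.000931892 = 0.000568454
  π_2·L_2 = 0.39 × 0.000137506 = 5.36273e-05
Denominator: 0.000568454 + 5.36273e-05 = 0.000622081
P(Group 1 | x) ≈ 0.914

0.914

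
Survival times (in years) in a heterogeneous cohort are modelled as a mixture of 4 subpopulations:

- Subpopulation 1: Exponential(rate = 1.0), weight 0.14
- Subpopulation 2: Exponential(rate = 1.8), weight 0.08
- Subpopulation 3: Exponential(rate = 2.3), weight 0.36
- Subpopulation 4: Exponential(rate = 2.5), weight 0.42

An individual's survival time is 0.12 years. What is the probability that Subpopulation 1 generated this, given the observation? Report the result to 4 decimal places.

The responsibility of component k is w_k f_k(x) divided by Σ_j w_j f_j(x).
Component likelihoods at x = 0.12 years:
  p_1 = 1.0·e^(−1.0·0.12) = 1.0·e^(−0.1200) = 0.88692
  p_2 = 1.8·e^(−1.8·0.12) = 1.8·e^(−0.2160) = 1.45032
  p_3 = 2.3·e^(−2.3·0.12) = 2.3·e^(−0.2760) = 1.74527
  p_4 = 2.5·e^(−2.5·0.12) = 2.5·e^(−0.3000) = 1.85205
Prior × likelihood for each component:
  w_1·p_1 = 0.14 × 0.88692 = 0.124169
  w_2·p_2 = 0.08 × 1.45032 = 0.116026
  w_3·p_3 = 0.36 × 1.74527 = 0.628297
  w_4·p_4 = 0.42 × 1.85205 = 0.777859
Normaliser: 0.124169 + 0.116026 + 0.628297 + 0.777859 = 1.64635
Responsibility of Subpopulation 1: 0.124169 / 1.64635 ≈ 0.0754

0.0754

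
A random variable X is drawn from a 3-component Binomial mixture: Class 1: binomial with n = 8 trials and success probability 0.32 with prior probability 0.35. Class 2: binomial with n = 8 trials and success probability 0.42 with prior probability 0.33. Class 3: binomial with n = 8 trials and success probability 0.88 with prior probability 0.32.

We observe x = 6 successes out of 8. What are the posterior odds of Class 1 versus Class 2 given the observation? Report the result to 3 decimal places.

0.285

Only the two components matter; the odds are (π_i f_i(x)) / (π_j f_j(x)).
Component likelihoods at x = 6 successes out of 8:
  f_1 = C(8,6)·0.32^6·0.68^2 = 28·0.00107374·0.4624 = 0.013902
  f_2 = C(8,6)·0.42^6·0.58^2 = 28·0.00548903·0.3364 = 0.0517023
  f_3 = C(8,6)·0.88^6·0.12^2 = 28·0.464404·0.0144 = 0.187248
0.00486568 / 0.0170618 ≈ 0.285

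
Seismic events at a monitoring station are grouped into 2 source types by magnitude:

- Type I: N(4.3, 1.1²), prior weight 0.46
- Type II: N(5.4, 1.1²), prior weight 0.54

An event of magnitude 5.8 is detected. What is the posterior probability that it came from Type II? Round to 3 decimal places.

0.736

Apply Bayes' rule: the posterior for each component is proportional to its prior times its likelihood at x.
Evaluate each component's likelihood at the observed value:
  p_I = 0.14313
  p_II = 0.339472
Multiply by the mixture weights:
  w_I·p_I = 0.46 × 0.14313 = 0.0658399
  w_II·p_II = 0.54 × 0.339472 = 0.183315
Sum: 0.0658399 + 0.183315 = 0.249155
Responsibility of Type II: 0.183315 / 0.249155 ≈ 0.736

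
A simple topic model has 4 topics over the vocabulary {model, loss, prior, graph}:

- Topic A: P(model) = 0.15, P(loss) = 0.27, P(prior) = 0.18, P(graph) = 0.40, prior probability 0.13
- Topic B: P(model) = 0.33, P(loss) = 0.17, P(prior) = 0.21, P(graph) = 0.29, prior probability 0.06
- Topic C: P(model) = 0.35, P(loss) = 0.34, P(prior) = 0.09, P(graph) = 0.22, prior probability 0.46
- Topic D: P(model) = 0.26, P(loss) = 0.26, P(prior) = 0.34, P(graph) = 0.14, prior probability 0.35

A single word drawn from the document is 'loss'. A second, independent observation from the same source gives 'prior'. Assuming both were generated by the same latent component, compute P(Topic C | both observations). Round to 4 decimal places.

Posterior ∝ prior × likelihood, so P(k | x) ∝ π_k f_k(x); normalise over all components.
Since both observations come from the same component, the likelihood for component k is f_k(x₁)·f_k(x₂).
  L_A = [0.27] × [0.18] = 0.0486
  L_B = [0.17] × [0.21] = 0.0357
  L_C = [0.34] × [0.09] = 0.0306
  L_D = [0.26] × [0.34] = 0.0884
Multiply by the mixture weights:
  π_A·L_A = 0.13 × 0.0486 = 0.006318
  π_B·L_B = 0.06 × 0.0357 = 0.002142
  π_C·L_C = 0.46 × 0.0306 = 0.014076
  π_D·L_D = 0.35 × 0.0884 = 0.03094
Marginal: 0.006318 + 0.002142 + 0.014076 + 0.03094 = 0.053476
So the posterior for Topic C is 0.014076 / 0.053476 ≈ 0.2632.

0.2632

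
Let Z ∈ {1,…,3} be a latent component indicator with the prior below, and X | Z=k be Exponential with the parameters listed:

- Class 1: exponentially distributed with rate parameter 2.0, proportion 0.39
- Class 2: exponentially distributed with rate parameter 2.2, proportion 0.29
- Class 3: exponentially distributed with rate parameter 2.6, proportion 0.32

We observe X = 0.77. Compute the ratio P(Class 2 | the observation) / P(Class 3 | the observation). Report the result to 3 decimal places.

The posterior odds equal the prior odds times the likelihood ratio: (w_i/w_j)·(f_i(x)/f_j(x)).
Exponential densities:
  p_1 = 2.0·e^(−2.0·0.77) = 2.0·e^(−1.5400) = 0.428762
  p_2 = 2.2·e^(−2.2·0.77) = 2.2·e^(−1.6940) = 0.404322
  p_3 = 2.6·e^(−2.6·0.77) = 2.6·e^(−2.0020) = 0.351169
0.117254 / 0.112374 ≈ 1.043

1.043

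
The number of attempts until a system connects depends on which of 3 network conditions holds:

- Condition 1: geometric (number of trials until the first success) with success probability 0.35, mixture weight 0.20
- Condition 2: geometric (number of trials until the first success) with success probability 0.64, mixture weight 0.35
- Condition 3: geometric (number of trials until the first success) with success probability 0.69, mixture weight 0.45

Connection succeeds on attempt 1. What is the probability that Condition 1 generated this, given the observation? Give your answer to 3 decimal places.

The responsibility of component k is P(Z=k) f_k(x) divided by Σ_j P(Z=j) f_j(x).
Evaluate each component's likelihood at the observed value:
  f_1 = 0.35·(1−0.35)^0 = 0.35·1 = 0.35
  f_2 = 0.64·(1−0.64)^0 = 0.64·1 = 0.64
  f_3 = 0.69·(1−0.69)^0 = 0.69·1 = 0.69
Weight by the priors:
  P(Z=1)·f_1 = 0.20 × 0.35 = 0.07
  P(Z=2)·f_2 = 0.35 × 0.64 = 0.224
  P(Z=3)·f_3 = 0.45 × 0.69 = 0.3105
Normaliser: 0.07 + 0.224 + 0.3105 = 0.6045
Responsibility of Condition 1: 0.07 / 0.6045 ≈ 0.116

0.116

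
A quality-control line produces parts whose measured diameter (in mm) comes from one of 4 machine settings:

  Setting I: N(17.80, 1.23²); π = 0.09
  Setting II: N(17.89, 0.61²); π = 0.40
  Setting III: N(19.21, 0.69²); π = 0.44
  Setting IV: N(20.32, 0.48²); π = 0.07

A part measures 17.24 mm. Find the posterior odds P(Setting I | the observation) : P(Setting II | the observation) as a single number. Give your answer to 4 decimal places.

Since P(k|x) ∝ P(Z=k) f_k(x), the posterior odds are P(Z=i) f_i(x) / (P(Z=j) f_j(x)).
Normal densities:
  p_I = 0.292411
  p_II = 0.370699
  p_III = 0.00981745
  p_IV = 9.52649e-10
0.026317 / 0.148279 ≈ 0.1775

0.1775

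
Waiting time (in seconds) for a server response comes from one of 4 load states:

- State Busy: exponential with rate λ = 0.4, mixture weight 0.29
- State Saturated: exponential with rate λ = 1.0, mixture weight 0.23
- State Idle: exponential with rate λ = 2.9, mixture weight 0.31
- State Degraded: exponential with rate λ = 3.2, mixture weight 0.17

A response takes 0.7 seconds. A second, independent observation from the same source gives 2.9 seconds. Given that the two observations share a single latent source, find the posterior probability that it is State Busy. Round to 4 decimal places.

Apply Bayes' rule: the posterior for each component is proportional to its prior times its likelihood at x.
Since both observations come from the same component, the likelihood for component k is f_k(x₁)·f_k(x₂).
  p_Busy = [0.4·e^(−0.4·0.7) = 0.4·e^(−0.2800) = 0.302313] × [0.125394] = 0.0379084
  p_Saturated = [1.0·e^(−1.0·0.7) = 1.0·e^(−0.7000) = 0.496585] × [0.0550232] = 0.0273237
  p_Idle = [2.9·e^(−2.9·0.7) = 2.9·e^(−2.0300) = 0.380873] × [0.000645627] = 0.000245902
  p_Degraded = [3.2·e^(−3.2·0.7) = 3.2·e^(−2.2400) = 0.340667] × [0.000298468] = 0.000101678
Prior × likelihood for each component:
  π_Busy·p_Busy = 0.29 × 0.0379084 = 0.0109934
  π_Saturated·p_Saturated = 0.23 × 0.0273237 = 0.00628446
  π_Idle·p_Idle = 0.31 × 0.000245902 = 7.62295e-05
  π_Degraded·p_Degraded = 0.17 × 0.000101678 = 1.72853e-05
Evidence: 0.0109934 + 0.00628446 + 7.62295e-05 + 1.72853e-05 = 0.0173714
Responsibility of State Busy: 0.0109934 / 0.0173714 ≈ 0.6328

0.6328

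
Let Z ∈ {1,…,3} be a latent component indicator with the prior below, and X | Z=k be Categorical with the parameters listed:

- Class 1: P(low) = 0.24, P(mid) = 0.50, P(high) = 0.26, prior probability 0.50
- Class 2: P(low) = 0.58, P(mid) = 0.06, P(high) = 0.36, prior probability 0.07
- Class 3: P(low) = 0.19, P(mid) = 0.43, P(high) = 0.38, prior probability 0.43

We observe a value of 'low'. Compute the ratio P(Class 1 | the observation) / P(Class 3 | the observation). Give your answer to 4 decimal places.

1.4688

Since P(k|x) ∝ π_k f_k(x), the posterior odds are π_i f_i(x) / (π_j f_j(x)).
Categorical probabilities:
  p_1 = P(low | comp) = 0.24
  p_2 = P(low | comp) = 0.58
  p_3 = P(low | comp) = 0.19
0.12 / 0.0817 ≈ 1.4688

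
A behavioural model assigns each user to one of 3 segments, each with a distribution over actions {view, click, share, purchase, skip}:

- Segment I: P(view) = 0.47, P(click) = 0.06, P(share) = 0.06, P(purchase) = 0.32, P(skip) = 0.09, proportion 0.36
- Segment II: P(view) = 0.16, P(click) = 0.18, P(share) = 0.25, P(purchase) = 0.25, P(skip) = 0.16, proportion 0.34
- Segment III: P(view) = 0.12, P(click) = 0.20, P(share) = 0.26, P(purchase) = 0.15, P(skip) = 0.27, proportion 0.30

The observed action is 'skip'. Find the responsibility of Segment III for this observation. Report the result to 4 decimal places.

The responsibility of component k is P(Z=k) f_k(x) divided by Σ_j P(Z=j) f_j(x).
Evaluate each component's likelihood at the observed value:
  p_I = P(skip | comp) = 0.09
  p_II = P(skip | comp) = 0.16
  p_III = P(skip | comp) = 0.27
Unnormalised posteriors:
  P(Z=I)·p_I = 0.36 × 0.09 = 0.0324
  P(Z=II)·p_II = 0.34 × 0.16 = 0.0544
  P(Z=III)·p_III = 0.30 × 0.27 = 0.081
Evidence: 0.0324 + 0.0544 + 0.081 = 0.1678
P(Segment III | x) = 0.081 / 0.1678 ≈ 0.4827

0.4827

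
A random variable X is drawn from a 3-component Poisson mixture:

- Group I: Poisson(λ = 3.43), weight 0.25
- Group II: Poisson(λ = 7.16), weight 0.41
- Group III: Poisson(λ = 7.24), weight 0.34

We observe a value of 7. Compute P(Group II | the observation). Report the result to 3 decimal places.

Apply Bayes' rule: the posterior for each component is proportional to its prior times its likelihood at x.
Evaluate each component's likelihood at the observed value:
  p_I = 0.035892
  p_II = 0.148735
  p_III = 0.148405
Weight by the priors:
  π_I·p_I = 0.25 × 0.035892 = 0.00897301
  π_II·p_II = 0.41 × 0.148735 = 0.0609812
  π_III·p_III = 0.34 × 0.148405 = 0.0504576
Normaliser: 0.00897301 + 0.0609812 + 0.0504576 = 0.120412
P(Group II | data) ≈ 0.506

0.506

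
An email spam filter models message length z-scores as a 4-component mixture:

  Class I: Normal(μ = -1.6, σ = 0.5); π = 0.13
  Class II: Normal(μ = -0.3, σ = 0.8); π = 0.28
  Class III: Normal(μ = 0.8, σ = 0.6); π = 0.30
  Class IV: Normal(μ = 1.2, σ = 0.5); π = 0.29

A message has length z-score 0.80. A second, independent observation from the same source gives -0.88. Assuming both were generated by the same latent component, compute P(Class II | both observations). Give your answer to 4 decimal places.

0.8868

The responsibility of component k is P(Z=k) f_k(x) divided by Σ_j P(Z=j) f_j(x).
Since both observations come from the same component, the likelihood for component k is f_k(x₁)·f_k(x₂).
  f_I = [(1/(0.5·√(2π)))·exp(−(0.80−-1.6)²/(2·0.5²)) = 0.797885·exp(-11.52000) = 7.9226e-06] × [0.28292] = 2.24146e-06
  f_II = [(1/(0.8·√(2π)))·exp(−(0.80−-0.3)²/(2·0.8²)) = 0.498678·exp(-0.94531) = 0.193765] × [0.383426] = 0.0742948
  f_III = [(1/(0.6·√(2π)))·exp(−(0.80−0.8)²/(2·0.6²)) = 0.664904·exp(-0.00000) = 0.664904] × [0.0131924] = 0.00877169
  f_IV = [(1/(0.5·√(2π)))·exp(−(0.80−1.2)²/(2·0.5²)) = 0.797885·exp(-0.32000) = 0.579383] × [0.00013934] = 8.07314e-05
Weight by the priors:
  P(Z=I)·f_I = 0.13 × 2.24146e-06 = 2.9139e-07
  P(Z=II)·f_II = 0.28 × 0.0742948 = 0.0208025
  P(Z=III)·f_III = 0.30 × 0.00877169 = 0.00263151
  P(Z=IV)·f_IV = 0.29 × 8.07314e-05 = 2.34121e-05
Sum: 2.9139e-07 + 0.0208025 + 0.00263151 + 2.34121e-05 = 0.0234577
So the posterior for Class II is 0.0208025 / 0.0234577 ≈ 0.8868.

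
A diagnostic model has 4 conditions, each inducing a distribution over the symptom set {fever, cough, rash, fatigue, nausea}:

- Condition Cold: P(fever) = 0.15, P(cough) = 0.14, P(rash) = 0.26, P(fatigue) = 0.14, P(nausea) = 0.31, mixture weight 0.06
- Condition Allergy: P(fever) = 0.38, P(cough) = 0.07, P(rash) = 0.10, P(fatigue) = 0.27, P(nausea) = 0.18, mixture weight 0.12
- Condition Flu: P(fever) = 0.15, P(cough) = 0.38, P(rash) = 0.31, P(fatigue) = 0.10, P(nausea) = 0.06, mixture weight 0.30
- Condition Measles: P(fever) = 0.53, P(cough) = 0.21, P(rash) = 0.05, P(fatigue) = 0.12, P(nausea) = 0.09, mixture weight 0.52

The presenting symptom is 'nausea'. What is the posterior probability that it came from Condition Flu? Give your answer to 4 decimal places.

Posterior ∝ prior × likelihood, so P(k | x) ∝ w_k f_k(x); normalise over all components.
Component likelihoods at x = 'nausea':
  p_Cold = P(nausea | comp) = 0.31
  p_Allergy = P(nausea | comp) = 0.18
  p_Flu = P(nausea | comp) = 0.06
  p_Measles = P(nausea | comp) = 0.09
Unnormalised posteriors:
  w_Cold·p_Cold = 0.06 × 0.31 = 0.0186
  w_Allergy·p_Allergy = 0.12 × 0.18 = 0.0216
  w_Flu·p_Flu = 0.30 × 0.06 = 0.018
  w_Measles·p_Measles = 0.52 × 0.09 = 0.0468
Marginal: 0.0186 + 0.0216 + 0.018 + 0.0468 = 0.105
So the posterior for Condition Flu is 0.018 / 0.105 ≈ 0.1714.

0.1714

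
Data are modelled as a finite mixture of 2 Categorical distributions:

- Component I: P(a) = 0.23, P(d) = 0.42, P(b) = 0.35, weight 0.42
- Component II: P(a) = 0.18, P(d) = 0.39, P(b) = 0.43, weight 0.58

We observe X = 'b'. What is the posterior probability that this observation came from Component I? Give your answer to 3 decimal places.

0.371

By Bayes' theorem, P(k | x) = P(Z=k) f_k(x) / Σ_j P(Z=j) f_j(x).
Component likelihoods at x = 'b':
  L_I = 0.35
  L_II = 0.43
Multiply by the mixture weights:
  P(Z=I)·L_I = 0.42 × 0.35 = 0.147
  P(Z=II)·L_II = 0.58 × 0.43 = 0.2494
Sum: 0.147 + 0.2494 = 0.3964
P(Component I | data) = 0.147 / 0.3964 ≈ 0.371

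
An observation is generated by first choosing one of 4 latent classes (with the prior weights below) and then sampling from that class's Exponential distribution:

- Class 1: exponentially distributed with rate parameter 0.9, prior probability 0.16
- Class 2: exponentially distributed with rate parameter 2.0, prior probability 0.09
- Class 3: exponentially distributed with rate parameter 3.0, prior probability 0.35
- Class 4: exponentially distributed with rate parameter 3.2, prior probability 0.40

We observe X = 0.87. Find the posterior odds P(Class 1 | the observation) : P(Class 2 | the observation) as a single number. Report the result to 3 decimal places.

2.083

Only the two components matter; the odds are (w_i f_i(x)) / (w_j f_j(x)).
Component likelihoods at x = 0.87:
  f_1 = 0.9·e^(−0.9·0.87) = 0.9·e^(−0.7830) = 0.41133
  f_2 = 2.0·e^(−2.0·0.87) = 2.0·e^(−1.7400) = 0.351041
  f_3 = 3.0·e^(−3.0·0.87) = 3.0·e^(−2.6100) = 0.220604
  f_4 = 3.2·e^(−3.2·0.87) = 3.2·e^(−2.7840) = 0.197731
Posterior odds = (w_1·f_1) / (w_2·f_2) = (0.16·0.41133) / (0.09·0.351041) = 0.0658127 / 0.0315937 ≈ 2.083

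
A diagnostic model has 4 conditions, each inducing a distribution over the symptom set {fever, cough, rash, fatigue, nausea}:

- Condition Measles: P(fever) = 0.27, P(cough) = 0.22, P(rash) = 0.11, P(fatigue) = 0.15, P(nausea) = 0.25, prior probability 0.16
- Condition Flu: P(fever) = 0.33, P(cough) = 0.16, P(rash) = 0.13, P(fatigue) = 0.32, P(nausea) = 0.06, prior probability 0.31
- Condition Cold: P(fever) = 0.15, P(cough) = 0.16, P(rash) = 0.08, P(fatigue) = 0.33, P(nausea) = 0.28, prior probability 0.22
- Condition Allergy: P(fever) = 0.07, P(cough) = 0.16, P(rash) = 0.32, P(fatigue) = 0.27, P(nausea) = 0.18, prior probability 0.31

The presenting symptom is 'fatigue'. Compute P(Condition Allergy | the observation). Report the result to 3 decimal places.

0.299

P(component k | x) = P(Z=k)·f_k(x) / marginal(x), where marginal(x) = Σ_j P(Z=j)·f_j(x).
Evaluate each component's likelihood at the observed value:
  p_Measles = 0.15
  p_Flu = 0.32
  p_Cold = 0.33
  p_Allergy = 0.27
Prior × likelihood for each component:
  P(Z=Measles)·p_Measles = 0.16 × 0.15 = 0.024
  P(Z=Flu)·p_Flu = 0.31 × 0.32 = 0.0992
  P(Z=Cold)·p_Cold = 0.22 × 0.33 = 0.0726
  P(Z=Allergy)·p_Allergy = 0.31 × 0.27 = 0.0837
Sum: 0.024 + 0.0992 + 0.0726 + 0.0837 = 0.2795
Responsibility of Condition Allergy: 0.0837 / 0.2795 ≈ 0.299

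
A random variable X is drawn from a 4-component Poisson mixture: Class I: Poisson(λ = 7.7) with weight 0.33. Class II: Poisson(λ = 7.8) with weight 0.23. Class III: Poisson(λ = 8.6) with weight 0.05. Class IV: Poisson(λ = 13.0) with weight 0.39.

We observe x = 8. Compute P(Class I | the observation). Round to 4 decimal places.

0.4469

P(component k | x) = π_k·f_k(x) / marginal(x), where marginal(x) = Σ_j π_j·f_j(x).
Component likelihoods at x = 8:
  p_I = 0.138783
  p_II = 0.139232
  p_III = 0.136626
  p_IV = 0.0457297
Weight by the priors:
  π_I·p_I = 0.33 × 0.138783 = 0.0457985
  π_II·p_II = 0.23 × 0.139232 = 0.0320234
  π_III·p_III = 0.05 × 0.136626 = 0.00683132
  π_IV·p_IV = 0.39 × 0.0457297 = 0.0178346
Normaliser: 0.0457985 + 0.0320234 + 0.00683132 + 0.0178346 = 0.102488
P(Class I | data) ≈ 0.4469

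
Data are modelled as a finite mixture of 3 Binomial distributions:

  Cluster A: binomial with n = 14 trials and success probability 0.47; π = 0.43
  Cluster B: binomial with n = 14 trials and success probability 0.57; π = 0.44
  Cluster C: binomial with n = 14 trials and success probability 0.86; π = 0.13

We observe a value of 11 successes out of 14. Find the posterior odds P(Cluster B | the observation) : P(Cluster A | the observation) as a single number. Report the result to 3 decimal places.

4.562

Posterior odds = (π_i f_i(x)) / (π_j f_j(x)); the normalising sum cancels.
Binomial probabilities:
  f_A = 0.0133969
  f_B = 0.0597214
  f_C = 0.190094
0.0262774 / 0.00576068 ≈ 4.562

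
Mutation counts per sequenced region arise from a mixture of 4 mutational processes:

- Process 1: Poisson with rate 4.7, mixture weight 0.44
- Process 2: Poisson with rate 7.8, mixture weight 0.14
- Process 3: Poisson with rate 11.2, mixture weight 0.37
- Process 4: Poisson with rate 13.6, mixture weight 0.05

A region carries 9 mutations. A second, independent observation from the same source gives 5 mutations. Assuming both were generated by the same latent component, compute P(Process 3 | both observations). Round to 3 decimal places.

0.169

P(component k | x) = P(Z=k)·f_k(x) / marginal(x), where marginal(x) = Σ_j P(Z=j)·f_j(x).
Since both observations come from the same component, the likelihood for component k is f_k(x₁)·f_k(x₂).
  f_1 = [0.02805] × [0.17383] = 0.00487593
  f_2 = [0.120668] × [0.0985814] = 0.0118956
  f_3 = [0.104496] × [0.0200822] = 0.00209851
  f_4 = [0.0544104] × [0.00480959] = 0.000261692
Prior × likelihood for each component:
  P(Z=1)·f_1 = 0.44 × 0.00487593 = 0.00214541
  P(Z=2)·f_2 = 0.14 × 0.0118956 = 0.00166538
  P(Z=3)·f_3 = 0.37 × 0.00209851 = 0.00077645
  P(Z=4)·f_4 = 0.05 × 0.000261692 = 1.30846e-05
Marginal: 0.00214541 + 0.00166538 + 0.00077645 + 1.30846e-05 = 0.00460033
P(Process 3 | x₁, x₂) ≈ 0.169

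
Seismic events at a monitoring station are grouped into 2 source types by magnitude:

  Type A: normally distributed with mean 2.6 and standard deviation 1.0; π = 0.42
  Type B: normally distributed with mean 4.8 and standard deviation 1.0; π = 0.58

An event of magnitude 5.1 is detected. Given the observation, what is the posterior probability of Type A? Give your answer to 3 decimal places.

By Bayes' theorem, P(k | x) = π_k f_k(x) / Σ_j π_j f_j(x).
Normal densities:
  f_A = (1/(1.0·√(2π)))·exp(−(5.1−2.6)²/(2·1.0²)) = 0.398942·exp(-3.12500) = 0.0175283
  f_B = (1/(1.0·√(2π)))·exp(−(5.1−4.8)²/(2·1.0²)) = 0.398942·exp(-0.04500) = 0.381388
Unnormalised posteriors:
  π_A·f_A = 0.42 × 0.0175283 = 0.00736189
  π_B·f_B = 0.58 × 0.381388 = 0.221205
Marginal: 0.00736189 + 0.221205 = 0.228567
Responsibility of Type A: 0.00736189 / 0.228567 ≈ 0.032

0.032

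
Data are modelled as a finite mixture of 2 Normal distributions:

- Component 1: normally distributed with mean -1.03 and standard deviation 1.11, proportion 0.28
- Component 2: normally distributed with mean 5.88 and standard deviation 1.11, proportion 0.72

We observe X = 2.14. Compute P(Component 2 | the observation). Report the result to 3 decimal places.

By Bayes' theorem, P(k | x) = π_k f_k(x) / Σ_j π_j f_j(x).
Evaluate each component's likelihood at the observed value:
  f_1 = 0.0060891
  f_2 = 0.00123138
Weight by the priors:
  π_1·f_1 = 0.28 × 0.0060891 = 0.00170495
  π_2·f_2 = 0.72 × 0.00123138 = 0.00088659
Marginal: 0.00170495 + 0.00088659 = 0.00259154
P(Component 2 | the observation) = 0.00088659 / 0.00259154 ≈ 0.342

0.342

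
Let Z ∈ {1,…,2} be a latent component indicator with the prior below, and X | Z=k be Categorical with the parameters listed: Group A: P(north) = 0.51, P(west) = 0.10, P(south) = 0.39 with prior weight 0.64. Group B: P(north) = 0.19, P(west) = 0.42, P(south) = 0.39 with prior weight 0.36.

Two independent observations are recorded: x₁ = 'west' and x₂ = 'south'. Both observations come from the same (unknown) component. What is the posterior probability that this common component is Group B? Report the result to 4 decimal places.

Posterior ∝ prior × likelihood, so P(k | x) ∝ w_k f_k(x); normalise over all components.
Since both observations come from the same component, the likelihood for component k is f_k(x₁)·f_k(x₂).
  L_A = [0.1] × [0.39] = 0.039
  L_B = [0.42] × [0.39] = 0.1638
Multiply by the mixture weights:
  w_A·L_A = 0.64 × 0.039 = 0.02496
  w_B·L_B = 0.36 × 0.1638 = 0.058968
Evidence: 0.02496 + 0.058968 = 0.083928
P(Group B | x₁, x₂) = 0.058968 / 0.083928 ≈ 0.7026

0.7026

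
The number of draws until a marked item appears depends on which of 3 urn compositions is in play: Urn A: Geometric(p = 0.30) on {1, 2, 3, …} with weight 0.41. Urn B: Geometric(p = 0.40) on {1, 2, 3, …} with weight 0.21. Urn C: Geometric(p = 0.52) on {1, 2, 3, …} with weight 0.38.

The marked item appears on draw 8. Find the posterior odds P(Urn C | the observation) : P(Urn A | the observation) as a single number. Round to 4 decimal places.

0.1145

Only the two components matter; the odds are (w_i f_i(x)) / (w_j f_j(x)).
Component likelihoods at x = 8:
  L_A = 0.30·(1−0.30)^7 = 0.30·0.0823543 = 0.0247063
  L_B = 0.40·(1−0.40)^7 = 0.40·0.0279936 = 0.0111974
  L_C = 0.52·(1−0.52)^7 = 0.52·0.00587068 = 0.00305276
Posterior odds = (w_C·L_C) / (w_A·L_A) = (0.38·0.00305276) / (0.41·0.0247063) = 0.00116005 / 0.0101296 ≈ 0.1145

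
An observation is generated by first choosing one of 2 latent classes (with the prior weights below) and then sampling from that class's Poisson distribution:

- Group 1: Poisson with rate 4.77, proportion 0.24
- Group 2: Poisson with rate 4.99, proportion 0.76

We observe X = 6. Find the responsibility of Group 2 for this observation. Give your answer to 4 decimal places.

Apply Bayes' rule: the posterior for each component is proportional to its prior times its likelihood at x.
Component likelihoods at x = 6:
  p_1 = 0.138737
  p_2 = 0.145929
Unnormalised posteriors:
  P(Z=1)·p_1 = 0.24 × 0.138737 = 0.0332969
  P(Z=2)·p_2 = 0.76 × 0.145929 = 0.110906
Marginal: 0.0332969 + 0.110906 = 0.144203
Responsibility of Group 2: 0.110906 / 0.144203 ≈ 0.7691

0.7691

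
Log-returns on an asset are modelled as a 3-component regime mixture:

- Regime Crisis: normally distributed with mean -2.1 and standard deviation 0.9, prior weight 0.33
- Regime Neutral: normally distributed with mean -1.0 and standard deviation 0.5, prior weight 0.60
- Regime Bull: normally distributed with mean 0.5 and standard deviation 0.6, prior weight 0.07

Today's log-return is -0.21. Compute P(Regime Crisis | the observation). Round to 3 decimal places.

Apply Bayes' rule: the posterior for each component is proportional to its prior times its likelihood at x.
Normal densities:
  L_Crisis = (1/(0.9·√(2π)))·exp(−(-0.21−-2.1)²/(2·0.9²)) = 0.443269·exp(-2.20500) = 0.0488707
  L_Neutral = (1/(0.5·√(2π)))·exp(−(-0.21−-1.0)²/(2·0.5²)) = 0.797885·exp(-1.24820) = 0.22901
  L_Bull = (1/(0.6·√(2π)))·exp(−(-0.21−0.5)²/(2·0.6²)) = 0.664904·exp(-0.70014) = 0.330136
Prior × likelihood for each component:
  π_Crisis·L_Crisis = 0.33 × 0.0488707 = 0.0161273
  π_Neutral·L_Neutral = 0.60 × 0.22901 = 0.137406
  π_Bull·L_Bull = 0.07 × 0.330136 = 0.0231095
Marginal: 0.0161273 + 0.137406 + 0.0231095 = 0.176643
P(Regime Crisis | data) = 0.0161273 / 0.176643 ≈ 0.091

0.091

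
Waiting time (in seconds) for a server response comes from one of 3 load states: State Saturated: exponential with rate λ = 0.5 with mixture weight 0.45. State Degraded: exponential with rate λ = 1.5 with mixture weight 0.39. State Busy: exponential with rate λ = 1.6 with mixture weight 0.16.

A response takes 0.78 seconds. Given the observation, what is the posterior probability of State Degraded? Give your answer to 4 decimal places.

The responsibility of component k is w_k f_k(x) divided by Σ_j w_j f_j(x).
Component likelihoods at x = 0.78 seconds:
  f_Saturated = 0.5·e^(−0.5·0.78) = 0.5·e^(−0.3900) = 0.338528
  f_Degraded = 1.5·e^(−1.5·0.78) = 1.5·e^(−1.1700) = 0.46555
  f_Busy = 1.6·e^(−1.6·0.78) = 1.6·e^(−1.2480) = 0.459325
Multiply by the mixture weights:
  w_Saturated·f_Saturated = 0.45 × 0.338528 = 0.152338
  w_Degraded·f_Degraded = 0.39 × 0.46555 = 0.181565
  w_Busy·f_Busy = 0.16 × 0.459325 = 0.0734921
Evidence: 0.152338 + 0.181565 + 0.0734921 = 0.407395
P(State Degraded | 0.78 seconds) ≈ 0.4457

0.4457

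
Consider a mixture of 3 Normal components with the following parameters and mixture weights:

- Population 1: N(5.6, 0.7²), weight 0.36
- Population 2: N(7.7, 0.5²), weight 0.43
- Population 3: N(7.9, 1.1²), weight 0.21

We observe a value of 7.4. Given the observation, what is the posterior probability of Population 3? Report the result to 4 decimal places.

0.1893

Apply Bayes' rule: the posterior for each component is proportional to its prior times its likelihood at x.
Normal densities:
  f_1 = (1/(0.7·√(2π)))·exp(−(7.4−5.6)²/(2·0.7²)) = 0.569918·exp(-3.30612) = 0.0208921
  f_2 = (1/(0.5·√(2π)))·exp(−(7.4−7.7)²/(2·0.5²)) = 0.797885·exp(-0.18000) = 0.666449
  f_3 = (1/(1.1·√(2π)))·exp(−(7.4−7.9)²/(2·1.1²)) = 0.362675·exp(-0.10331) = 0.327079
Unnormalised posteriors:
  w_1·f_1 = 0.36 × 0.0208921 = 0.00752114
  w_2·f_2 = 0.43 × 0.666449 = 0.286573
  w_3·f_3 = 0.21 × 0.327079 = 0.0686865
Denominator: 0.00752114 + 0.286573 + 0.0686865 = 0.362781
P(Population 3 | x) ≈ 0.1893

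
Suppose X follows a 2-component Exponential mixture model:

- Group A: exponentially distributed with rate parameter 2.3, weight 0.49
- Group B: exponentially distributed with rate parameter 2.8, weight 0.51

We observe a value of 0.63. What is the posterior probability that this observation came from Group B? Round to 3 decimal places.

0.480

P(component k | x) = w_k·f_k(x) / marginal(x), where marginal(x) = Σ_j w_j·f_j(x).
Exponential densities:
  p_A = 0.540051
  p_B = 0.479803
Prior × likelihood for each component:
  w_A·p_A = 0.49 × 0.540051 = 0.264625
  w_B·p_B = 0.51 × 0.479803 = 0.244699
Denominator: 0.264625 + 0.244699 = 0.509325
So the posterior for Group B is 0.244699 / 0.509325 ≈ 0.480.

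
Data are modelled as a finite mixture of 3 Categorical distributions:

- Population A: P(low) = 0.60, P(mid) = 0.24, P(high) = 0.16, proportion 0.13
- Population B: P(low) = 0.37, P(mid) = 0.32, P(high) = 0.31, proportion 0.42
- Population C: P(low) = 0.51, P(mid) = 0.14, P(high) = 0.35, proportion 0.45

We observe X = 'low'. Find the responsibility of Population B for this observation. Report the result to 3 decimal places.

By Bayes' theorem, P(k | x) = π_k f_k(x) / Σ_j π_j f_j(x).
Categorical probabilities:
  p_A = 0.6
  p_B = 0.37
  p_C = 0.51
Multiply by the mixture weights:
  π_A·p_A = 0.13 × 0.6 = 0.078
  π_B·p_B = 0.42 × 0.37 = 0.1554
  π_C·p_C = 0.45 × 0.51 = 0.2295
Marginal: 0.078 + 0.1554 + 0.2295 = 0.4629
P(Population B | x) ≈ 0.336

0.336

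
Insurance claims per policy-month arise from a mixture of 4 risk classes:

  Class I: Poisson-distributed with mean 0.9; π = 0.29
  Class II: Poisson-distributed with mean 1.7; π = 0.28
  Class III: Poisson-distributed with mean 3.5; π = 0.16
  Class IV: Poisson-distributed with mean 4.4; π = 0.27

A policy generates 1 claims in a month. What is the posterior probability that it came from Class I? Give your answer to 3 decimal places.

Apply Bayes' rule: the posterior for each component is proportional to its prior times its likelihood at x.
Poisson probabilities:
  p_I = e^(−0.9)·0.9^1/1! = 0.365913
  p_II = e^(−1.7)·1.7^1/1! = 0.310562
  p_III = e^(−3.5)·3.5^1/1! = 0.105691
  p_IV = e^(−4.4)·4.4^1/1! = 0.0540203
Weight by the priors:
  w_I·p_I = 0.29 × 0.365913 = 0.106115
  w_II·p_II = 0.28 × 0.310562 = 0.0869574
  w_III·p_III = 0.16 × 0.105691 = 0.0169105
  w_IV·p_IV = 0.27 × 0.0540203 = 0.0145855
Normaliser: 0.106115 + 0.0869574 + 0.0169105 + 0.0145855 = 0.224568
P(Class I | the observation) ≈ 0.473

0.473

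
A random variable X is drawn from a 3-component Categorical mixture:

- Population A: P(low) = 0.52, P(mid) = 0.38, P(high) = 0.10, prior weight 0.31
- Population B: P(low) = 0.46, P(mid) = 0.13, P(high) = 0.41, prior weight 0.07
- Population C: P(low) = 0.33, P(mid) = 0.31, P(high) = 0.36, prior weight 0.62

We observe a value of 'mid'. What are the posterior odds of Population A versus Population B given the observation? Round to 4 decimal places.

The posterior odds equal the prior odds times the likelihood ratio: (π_i/π_j)·(f_i(x)/f_j(x)).
Categorical probabilities:
  f_A = P(mid | comp) = 0.38
  f_B = P(mid | comp) = 0.13
  f_C = P(mid | comp) = 0.31
Posterior odds = (π_A·f_A) / (π_B·f_B) = (0.31·0.38) / (0.07·0.13) = 0.1178 / 0.0091 ≈ 12.9451

12.9451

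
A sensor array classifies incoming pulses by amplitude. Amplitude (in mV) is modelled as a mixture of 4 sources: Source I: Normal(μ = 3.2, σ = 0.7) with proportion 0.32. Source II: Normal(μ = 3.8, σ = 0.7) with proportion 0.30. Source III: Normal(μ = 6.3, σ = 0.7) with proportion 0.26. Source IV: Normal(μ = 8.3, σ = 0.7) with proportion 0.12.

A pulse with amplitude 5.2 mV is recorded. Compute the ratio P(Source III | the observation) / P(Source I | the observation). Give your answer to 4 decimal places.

Only the two components matter; the odds are (w_i f_i(x)) / (w_j f_j(x)).
Evaluate each component's likelihood at the observed value:
  p_I = (1/(0.7·√(2π)))·exp(−(5.2−3.2)²/(2·0.7²)) = 0.569918·exp(-4.08163) = 0.00962014
  p_II = (1/(0.7·√(2π)))·exp(−(5.2−3.8)²/(2·0.7²)) = 0.569918·exp(-2.00000) = 0.07713
  p_III = (1/(0.7·√(2π)))·exp(−(5.2−6.3)²/(2·0.7²)) = 0.569918·exp(-1.23469) = 0.165803
  p_IV = (1/(0.7·√(2π)))·exp(−(5.2−8.3)²/(2·0.7²)) = 0.569918·exp(-9.80612) = 3.14099e-05
Odds = (0.26/0.32) × (0.165803/0.00962014) = 0.8125 × 17.2349 ≈ 14.0034

14.0034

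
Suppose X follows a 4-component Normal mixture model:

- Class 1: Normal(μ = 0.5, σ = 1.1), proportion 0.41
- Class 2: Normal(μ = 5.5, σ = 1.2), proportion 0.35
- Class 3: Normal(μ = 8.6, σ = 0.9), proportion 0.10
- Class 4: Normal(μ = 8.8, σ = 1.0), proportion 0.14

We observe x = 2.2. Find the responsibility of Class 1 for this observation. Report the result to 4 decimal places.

By Bayes' theorem, P(k | x) = w_k f_k(x) / Σ_j w_j f_j(x).
Component likelihoods at x = 2.2:
  p_1 = 0.109869
  p_2 = 0.00757797
  p_3 = 4.63433e-12
  p_4 = 1.38668e-10
Weight by the priors:
  w_1·p_1 = 0.41 × 0.109869 = 0.0450464
  w_2·p_2 = 0.35 × 0.00757797 = 0.00265229
  w_3·p_3 = 0.10 × 4.63433e-12 = 4.63433e-13
  w_4·p_4 = 0.14 × 1.38668e-10 = 1.94135e-11
Denominator: 0.0450464 + 0.00265229 + 4.63433e-13 + 1.94135e-11 = 0.0476987
So the posterior for Class 1 is 0.0450464 / 0.0476987 ≈ 0.9444.

0.9444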